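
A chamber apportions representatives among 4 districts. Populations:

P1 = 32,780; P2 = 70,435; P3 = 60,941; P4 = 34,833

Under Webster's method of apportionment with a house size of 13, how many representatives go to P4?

Standard divisor 198989/13 ≈ 15306.846; standard quotas: P1 2.142, P2 4.602, P3 3.981, P4 2.276.
Rounding to the nearest integer gives P1 2, P2 5, P3 4, P4 2 — total 13, matching the house size, so no adjustment is needed.
P4 receives 2.

2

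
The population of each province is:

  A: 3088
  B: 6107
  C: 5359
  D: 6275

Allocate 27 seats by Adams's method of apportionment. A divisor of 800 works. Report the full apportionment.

With modified divisor 800: modified quotas A 3.860, B 7.634, C 6.699, D 7.844.
Rounding up: A 4, B 8, C 7, D 8 (total 27).

A 4, B 8, C 7, D 8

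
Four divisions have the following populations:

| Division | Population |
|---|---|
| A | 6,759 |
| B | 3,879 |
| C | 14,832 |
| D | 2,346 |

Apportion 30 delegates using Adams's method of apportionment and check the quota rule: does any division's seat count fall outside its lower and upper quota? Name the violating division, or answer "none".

none

Standard quotas: A 7.290, B 4.184, C 15.997, D 2.530.
Adams allocation: A 7, B 4, C 16, D 3.
Every allocation lies between the lower and upper quota.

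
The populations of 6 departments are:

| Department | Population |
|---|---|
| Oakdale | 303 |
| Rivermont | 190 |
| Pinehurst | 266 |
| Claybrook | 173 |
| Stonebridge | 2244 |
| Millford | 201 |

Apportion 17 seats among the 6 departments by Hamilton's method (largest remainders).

Total 3377; standard divisor 3377/17 ≈ 198.647.
Standard quotas: Oakdale 1.525, Rivermont 0.956, Pinehurst 1.339, Claybrook 0.871, Stonebridge 11.296, Millford 1.012.
Lower quotas: Oakdale 1, Rivermont 0, Pinehurst 1, Claybrook 0, Stonebridge 11, Millford 1 (sum 14, leaving 3 seats).
Remainders in descending order: Rivermont 0.956, Claybrook 0.871, Oakdale 0.525, Pinehurst 0.339, Stonebridge 0.296, Millford 0.012.
The surplus seats go to Rivermont, Claybrook, Oakdale.

Oakdale=2; Rivermont=1; Pinehurst=1; Claybrook=1; Stonebridge=11; Millford=1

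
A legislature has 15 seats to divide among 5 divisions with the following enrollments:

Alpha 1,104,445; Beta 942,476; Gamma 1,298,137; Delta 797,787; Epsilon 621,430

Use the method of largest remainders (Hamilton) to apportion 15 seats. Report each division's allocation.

Alpha=3, Beta=3, Gamma=4, Delta=3, Epsilon=2

Standard divisor: 4764275 ÷ 15 ≈ 317618.333.
Standard quotas: Alpha 3.4773, Beta 2.9673, Gamma 4.0871, Delta 2.5118, Epsilon 1.9565.
Lower quotas: Alpha 3, Beta 2, Gamma 4, Delta 2, Epsilon 1 (sum 12, leaving 3 seats).
Remainders in descending order: Beta 0.9673, Epsilon 0.9565, Delta 0.5118, Alpha 0.4773, Gamma 0.0871.
The surplus seats go to Beta, Epsilon, Delta.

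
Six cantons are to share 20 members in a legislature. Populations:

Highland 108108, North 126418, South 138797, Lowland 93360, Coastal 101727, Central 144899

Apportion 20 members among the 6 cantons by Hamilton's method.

Standard divisor: 713309 ÷ 20 ≈ 35665.45.
Standard quotas: Highland 3.0312, North 3.5446, South 3.8916, Lowland 2.6177, Coastal 2.8523, Central 4.0627.
Lower quotas: Highland 3, North 3, South 3, Lowland 2, Coastal 2, Central 4 (sum 17, leaving 3 seats).
Remainders in descending order: South 0.8916, Coastal 0.8523, Lowland 0.6177, North 0.5446, Central 0.0627, Highland 0.0312.
The surplus seats go to South, Coastal, Lowland.

Highland=3, North=3, South=4, Lowland=3, Coastal=3, Central=4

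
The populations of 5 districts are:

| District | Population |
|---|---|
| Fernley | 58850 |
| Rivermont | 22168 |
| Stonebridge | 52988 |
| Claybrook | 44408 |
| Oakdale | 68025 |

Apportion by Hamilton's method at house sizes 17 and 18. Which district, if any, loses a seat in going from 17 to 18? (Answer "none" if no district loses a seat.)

At 17 seats: Fernley 4, Rivermont 1, Stonebridge 4, Claybrook 3, Oakdale 5.
At 18 seats: Fernley 4, Rivermont 2, Stonebridge 4, Claybrook 3, Oakdale 5.
No district's allocation decreased.

none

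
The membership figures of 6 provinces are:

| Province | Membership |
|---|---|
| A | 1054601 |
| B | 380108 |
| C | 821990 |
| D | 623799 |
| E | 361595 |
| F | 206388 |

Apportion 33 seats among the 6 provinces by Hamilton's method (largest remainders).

Standard divisor: 3448481 ÷ 33 ≈ 104499.424.
Standard quotas: A 10.0919, B 3.6374, C 7.8660, D 5.9694, E 3.4603, F 1.9750.
Lower quotas: A 10, B 3, C 7, D 5, E 3, F 1 (sum 29, leaving 4 seats).
Remainders in descending order: F 0.9750, D 0.9694, C 0.8660, B 0.6374, E 0.4603, A 0.0919.
Largest remainders: F, D, C, B receive the extra seats.

A 10; B 4; C 8; D 6; E 3; F 2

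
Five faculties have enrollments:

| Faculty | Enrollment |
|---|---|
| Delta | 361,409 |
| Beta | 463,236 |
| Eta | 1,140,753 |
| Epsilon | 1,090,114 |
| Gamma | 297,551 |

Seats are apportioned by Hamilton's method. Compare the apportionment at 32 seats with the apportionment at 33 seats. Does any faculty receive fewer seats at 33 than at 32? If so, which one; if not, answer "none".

Delta

At 32 seats: Delta 4, Beta 4, Eta 11, Epsilon 10, Gamma 3.
At 33 seats: Delta 3, Beta 5, Eta 11, Epsilon 11, Gamma 3.
Delta drops from 4 to 3.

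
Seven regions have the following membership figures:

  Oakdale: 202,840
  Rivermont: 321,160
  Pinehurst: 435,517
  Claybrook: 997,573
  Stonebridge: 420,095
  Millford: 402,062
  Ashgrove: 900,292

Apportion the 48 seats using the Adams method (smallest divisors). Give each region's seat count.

Oakdale 3, Rivermont 4, Pinehurst 6, Claybrook 13, Stonebridge 6, Millford 5, Ashgrove 11

Standard divisor 3679539/48 ≈ 76657.062; standard quotas: Oakdale 2.646, Rivermont 4.190, Pinehurst 5.681, Claybrook 13.013, Stonebridge 5.480, Millford 5.245, Ashgrove 11.744.
Rounding up gives 3, 5, 6, 14, 6, 6, 12 = 52 seats, so the divisor must be adjusted.
With modified divisor 82500: modified quotas Oakdale 2.459, Rivermont 3.893, Pinehurst 5.279, Claybrook 12.092, Stonebridge 5.092, Millford 4.873, Ashgrove 10.913.
Rounding up: Oakdale 3, Rivermont 4, Pinehurst 6, Claybrook 13, Stonebridge 6, Millford 5, Ashgrove 11 (total 48).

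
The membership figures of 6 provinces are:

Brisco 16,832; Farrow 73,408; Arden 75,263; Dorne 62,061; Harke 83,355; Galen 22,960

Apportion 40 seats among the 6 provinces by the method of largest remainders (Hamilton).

Brisco: 2, Farrow: 9, Arden: 9, Dorne: 7, Harke: 10, Galen: 3

The standard divisor is 333879/40 ≈ 8346.975.
Standard quotas: Brisco 2.0165, Farrow 8.7946, Arden 9.0168, Dorne 7.4351, Harke 9.9863, Galen 2.7507.
Lower quotas: Brisco 2, Farrow 8, Arden 9, Dorne 7, Harke 9, Galen 2 (sum 37, leaving 3 seats).
Remainders in descending order: Harke 0.9863, Farrow 0.7946, Galen 0.7507, Dorne 0.4351, Arden 0.0168, Brisco 0.0165.
The surplus seats go to Harke, Farrow, Galen.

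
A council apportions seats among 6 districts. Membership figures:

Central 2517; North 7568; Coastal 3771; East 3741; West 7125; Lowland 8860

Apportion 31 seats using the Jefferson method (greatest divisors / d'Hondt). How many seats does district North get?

7

Standard divisor 33582/31 ≈ 1083.29; standard quotas: Central 2.323, North 6.986, Coastal 3.481, East 3.453, West 6.577, Lowland 8.179.
Rounding down gives 2, 6, 3, 3, 6, 8 = 28 seats, so the divisor must be adjusted.
With modified divisor 970: modified quotas Central 2.595, North 7.802, Coastal 3.888, East 3.857, West 7.345, Lowland 9.134.
Rounding down: Central 2, North 7, Coastal 3, East 3, West 7, Lowland 9 (total 31).
North receives 7.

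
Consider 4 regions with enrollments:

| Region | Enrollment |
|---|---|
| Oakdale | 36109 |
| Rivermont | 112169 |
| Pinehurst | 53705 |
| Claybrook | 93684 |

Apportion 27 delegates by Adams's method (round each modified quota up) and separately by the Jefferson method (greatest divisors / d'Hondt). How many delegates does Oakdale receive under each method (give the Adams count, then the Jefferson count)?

Adams: Oakdale 4, Rivermont 10, Pinehurst 5, Claybrook 8.
Jefferson: Oakdale 3, Rivermont 10, Pinehurst 5, Claybrook 9.
Oakdale gets 4 under Adams and 3 under Jefferson.

4 and 3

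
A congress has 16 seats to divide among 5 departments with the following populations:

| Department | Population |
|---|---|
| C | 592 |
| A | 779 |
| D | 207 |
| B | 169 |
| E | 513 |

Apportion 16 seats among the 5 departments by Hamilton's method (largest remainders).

C 4, A 6, D 1, B 1, E 4

Standard divisor: 2260 ÷ 16 ≈ 141.25.
Standard quotas: C 4.191, A 5.515, D 1.465, B 1.196, E 3.632.
Lower quotas: C 4, A 5, D 1, B 1, E 3 (sum 14, leaving 2 seats).
Remainders in descending order: E 0.632, A 0.515, D 0.465, B 0.196, C 0.191.
The surplus seats go to E, A.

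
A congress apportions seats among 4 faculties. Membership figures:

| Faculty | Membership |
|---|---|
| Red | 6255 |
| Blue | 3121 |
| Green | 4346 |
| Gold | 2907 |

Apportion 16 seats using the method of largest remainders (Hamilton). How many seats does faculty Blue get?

3

Standard divisor: 16629 ÷ 16 ≈ 1039.312.
Standard quotas: Red 6.0184, Blue 3.0029, Green 4.1816, Gold 2.7970.
Lower quotas: Red 6, Blue 3, Green 4, Gold 2 (sum 15, leaving 1 seat).
Remainders in descending order: Gold 0.7970, Green 0.1816, Red 0.0184, Blue 0.0029.
The surplus seat goes to Gold.
Blue receives 3.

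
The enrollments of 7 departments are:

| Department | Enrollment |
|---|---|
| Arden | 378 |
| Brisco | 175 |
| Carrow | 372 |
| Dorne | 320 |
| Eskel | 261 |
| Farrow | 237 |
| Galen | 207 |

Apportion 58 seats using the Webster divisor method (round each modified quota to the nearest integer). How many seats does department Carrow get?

11

Standard divisor 1950/58 ≈ 33.621; standard quotas: Arden 11.243, Brisco 5.205, Carrow 11.065, Dorne 9.518, Eskel 7.763, Farrow 7.049, Galen 6.157.
Rounding to the nearest integer gives Arden 11, Brisco 5, Carrow 11, Dorne 10, Eskel 8, Farrow 7, Galen 6 — total 58, matching the house size, so no adjustment is needed.
Carrow receives 11.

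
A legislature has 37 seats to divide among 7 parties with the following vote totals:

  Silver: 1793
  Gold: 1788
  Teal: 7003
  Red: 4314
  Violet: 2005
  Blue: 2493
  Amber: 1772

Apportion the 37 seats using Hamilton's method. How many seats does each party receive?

The standard divisor is 21168/37 ≈ 572.108.
Standard quotas: Silver 3.1340, Gold 3.1253, Teal 12.2407, Red 7.5405, Violet 3.5046, Blue 4.3576, Amber 3.0973.
Lower quotas: Silver 3, Gold 3, Teal 12, Red 7, Violet 3, Blue 4, Amber 3 (sum 35, leaving 2 seats).
Remainders in descending order: Red 0.5405, Violet 0.5046, Blue 0.3576, Teal 0.2407, Silver 0.1340, Gold 0.1253, Amber 0.0973.
Largest remainders: Red, Violet receive the extra seats.

Silver: 3, Gold: 3, Teal: 12, Red: 8, Violet: 4, Blue: 4, Amber: 3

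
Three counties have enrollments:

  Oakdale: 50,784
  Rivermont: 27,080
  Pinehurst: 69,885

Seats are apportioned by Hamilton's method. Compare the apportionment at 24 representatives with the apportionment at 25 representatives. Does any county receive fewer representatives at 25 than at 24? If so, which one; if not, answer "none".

At 24 seats: Oakdale 8, Rivermont 5, Pinehurst 11.
At 25 seats: Oakdale 9, Rivermont 4, Pinehurst 12.
Rivermont drops from 5 to 4.

Rivermont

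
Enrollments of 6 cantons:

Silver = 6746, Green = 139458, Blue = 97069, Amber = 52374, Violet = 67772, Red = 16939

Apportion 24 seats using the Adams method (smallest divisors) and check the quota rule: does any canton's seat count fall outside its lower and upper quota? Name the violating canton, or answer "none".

none

Standard quotas: Silver 0.426, Green 8.800, Blue 6.125, Amber 3.305, Violet 4.276, Red 1.069.
Adams allocation: Silver 1, Green 8, Blue 6, Amber 4, Violet 4, Red 1.
Every allocation lies between the lower and upper quota.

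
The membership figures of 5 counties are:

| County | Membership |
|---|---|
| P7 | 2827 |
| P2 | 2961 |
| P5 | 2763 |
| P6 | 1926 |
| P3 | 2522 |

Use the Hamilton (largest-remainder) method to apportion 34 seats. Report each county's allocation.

P7 7, P2 8, P5 7, P6 5, P3 7

Standard divisor: 12999 ÷ 34 ≈ 382.324.
Standard quotas: P7 7.394, P2 7.745, P5 7.227, P6 5.038, P3 6.597.
Lower quotas: P7 7, P2 7, P5 7, P6 5, P3 6 (sum 32, leaving 2 seats).
Remainders in descending order: P2 0.745, P3 0.597, P7 0.394, P5 0.227, P6 0.038.
Largest remainders: P2, P3 receive the extra seats.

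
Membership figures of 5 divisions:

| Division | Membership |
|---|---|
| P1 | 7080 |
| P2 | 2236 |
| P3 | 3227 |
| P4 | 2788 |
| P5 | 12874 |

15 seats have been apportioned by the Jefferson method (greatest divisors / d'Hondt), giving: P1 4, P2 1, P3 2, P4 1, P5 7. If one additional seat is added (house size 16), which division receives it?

P5

Priority for the next seat is population ÷ (current seats + 1).
Priorities: P1 1416.000, P2 1118.000, P3 1075.667, P4 1394.000, P5 1609.250.
Highest priority: P5.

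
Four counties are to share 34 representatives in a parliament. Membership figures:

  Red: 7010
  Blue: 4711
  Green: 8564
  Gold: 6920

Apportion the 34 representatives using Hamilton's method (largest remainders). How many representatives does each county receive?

Red=9, Blue=6, Green=11, Gold=8

Standard divisor: 27205 ÷ 34 ≈ 800.147.
Standard quotas: Red 8.7609, Blue 5.8877, Green 10.7030, Gold 8.6484.
Lower quotas: Red 8, Blue 5, Green 10, Gold 8 (sum 31, leaving 3 seats).
Remainders in descending order: Blue 0.8877, Red 0.7609, Green 0.7030, Gold 0.6484.
Largest remainders: Blue, Red, Green receive the extra seats.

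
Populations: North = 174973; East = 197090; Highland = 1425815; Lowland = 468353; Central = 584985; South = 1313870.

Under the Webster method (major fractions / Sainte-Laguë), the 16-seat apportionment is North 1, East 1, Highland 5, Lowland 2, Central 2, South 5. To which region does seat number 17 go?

Priority for the next seat is population ÷ (current seats + 0.5).
Priorities: North 116648.667, East 131393.333, Highland 259239.091, Lowland 187341.200, Central 233994.000, South 238885.455.
Highest priority: Highland.

Highland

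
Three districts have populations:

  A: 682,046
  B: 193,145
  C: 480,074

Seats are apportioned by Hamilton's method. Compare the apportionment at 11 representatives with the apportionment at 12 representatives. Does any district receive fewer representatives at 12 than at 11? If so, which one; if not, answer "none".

At 11 seats: A 5, B 2, C 4.
At 12 seats: A 6, B 2, C 4.
No district's allocation decreased.

none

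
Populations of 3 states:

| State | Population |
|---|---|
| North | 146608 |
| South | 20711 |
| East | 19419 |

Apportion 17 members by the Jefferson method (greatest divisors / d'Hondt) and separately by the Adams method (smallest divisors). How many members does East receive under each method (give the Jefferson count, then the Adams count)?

Jefferson: North 14, South 2, East 1.
Adams: North 13, South 2, East 2.
East gets 1 under Jefferson and 2 under Adams.

1 and 2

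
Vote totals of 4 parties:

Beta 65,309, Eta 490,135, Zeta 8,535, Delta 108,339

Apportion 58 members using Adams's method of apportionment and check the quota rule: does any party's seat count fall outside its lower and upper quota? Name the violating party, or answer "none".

Eta

Standard quotas: Beta 5.634, Eta 42.283, Zeta 0.736, Delta 9.346.
Adams allocation: Beta 6, Eta 41, Zeta 1, Delta 10.
Eta has quota 42.283 (lower 42, upper 43) but receives 41 — outside the quota interval.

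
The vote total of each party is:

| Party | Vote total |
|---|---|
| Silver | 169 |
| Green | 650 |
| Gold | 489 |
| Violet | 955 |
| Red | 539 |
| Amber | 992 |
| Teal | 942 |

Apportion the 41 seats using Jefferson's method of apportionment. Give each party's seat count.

Silver: 1; Green: 6; Gold: 4; Violet: 8; Red: 5; Amber: 9; Teal: 8

Standard divisor 4736/41 ≈ 115.512; standard quotas: Silver 1.463, Green 5.627, Gold 4.233, Violet 8.268, Red 4.666, Amber 8.588, Teal 8.155.
Rounding down gives 1, 5, 4, 8, 4, 8, 8 = 38 seats, so the divisor must be adjusted.
With modified divisor 107: modified quotas Silver 1.579, Green 6.075, Gold 4.570, Violet 8.925, Red 5.037, Amber 9.271, Teal 8.804.
Rounding down: Silver 1, Green 6, Gold 4, Violet 8, Red 5, Amber 9, Teal 8 (total 41).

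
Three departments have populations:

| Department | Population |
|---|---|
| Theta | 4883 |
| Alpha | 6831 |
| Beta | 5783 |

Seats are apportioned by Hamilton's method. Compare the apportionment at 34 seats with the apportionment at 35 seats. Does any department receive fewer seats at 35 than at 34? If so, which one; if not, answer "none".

none

At 34 seats: Theta 10, Alpha 13, Beta 11.
At 35 seats: Theta 10, Alpha 14, Beta 11.
No department's allocation decreased.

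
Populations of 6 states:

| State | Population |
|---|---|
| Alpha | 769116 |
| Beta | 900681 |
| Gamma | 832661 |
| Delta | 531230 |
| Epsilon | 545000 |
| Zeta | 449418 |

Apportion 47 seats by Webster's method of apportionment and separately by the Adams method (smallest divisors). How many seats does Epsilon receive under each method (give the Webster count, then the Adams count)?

6 and 7

Webster: Alpha 9, Beta 11, Gamma 10, Delta 6, Epsilon 6, Zeta 5.
Adams: Alpha 9, Beta 10, Gamma 10, Delta 6, Epsilon 7, Zeta 5.
Epsilon gets 6 under Webster and 7 under Adams.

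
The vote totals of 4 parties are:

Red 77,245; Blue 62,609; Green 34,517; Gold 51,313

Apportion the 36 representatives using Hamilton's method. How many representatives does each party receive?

Red 12, Blue 10, Green 6, Gold 8

Standard divisor: 225684 ÷ 36 = 6269.
Standard quotas: Red 12.3217, Blue 9.9871, Green 5.5060, Gold 8.1852.
Lower quotas: Red 12, Blue 9, Green 5, Gold 8 (sum 34, leaving 2 seats).
Remainders in descending order: Blue 0.9871, Green 0.5060, Red 0.3217, Gold 0.1852.
Largest remainders: Blue, Green receive the extra seats.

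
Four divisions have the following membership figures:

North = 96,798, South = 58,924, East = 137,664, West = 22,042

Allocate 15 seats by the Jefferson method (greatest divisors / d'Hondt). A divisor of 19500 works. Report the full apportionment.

North=4; South=3; East=7; West=1

With modified divisor 19500: modified quotas North 4.964, South 3.022, East 7.060, West 1.130.
Rounding down: North 4, South 3, East 7, West 1 (total 15).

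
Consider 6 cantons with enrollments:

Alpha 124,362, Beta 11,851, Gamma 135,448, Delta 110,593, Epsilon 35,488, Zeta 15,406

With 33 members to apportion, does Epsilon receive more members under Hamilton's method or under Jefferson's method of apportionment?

Hamilton

Hamilton: Alpha 10, Beta 1, Gamma 10, Delta 8, Epsilon 3, Zeta 1.
Jefferson: Alpha 10, Beta 0, Gamma 11, Delta 9, Epsilon 2, Zeta 1.
Epsilon gets 3 under Hamilton and 2 under Jefferson.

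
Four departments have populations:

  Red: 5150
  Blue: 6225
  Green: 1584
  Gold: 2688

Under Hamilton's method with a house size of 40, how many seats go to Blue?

Total 15647; standard divisor 15647/40 ≈ 391.175.
Standard quotas: Red 13.1655, Blue 15.9136, Green 4.0493, Gold 6.8716.
Lower quotas: Red 13, Blue 15, Green 4, Gold 6 (sum 38, leaving 2 seats).
Remainders in descending order: Blue 0.9136, Gold 0.8716, Red 0.1655, Green 0.0493.
Largest remainders: Blue, Gold receive the extra seats.
Blue receives 16.

16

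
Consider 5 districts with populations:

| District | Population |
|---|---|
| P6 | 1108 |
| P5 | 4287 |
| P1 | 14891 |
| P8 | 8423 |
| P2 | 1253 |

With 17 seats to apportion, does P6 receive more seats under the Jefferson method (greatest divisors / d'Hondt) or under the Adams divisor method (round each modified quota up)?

Adams

Jefferson: P6 0, P5 2, P1 10, P8 5, P2 0.
Adams: P6 1, P5 3, P1 8, P8 4, P2 1.
P6 gets 0 under Jefferson and 1 under Adams.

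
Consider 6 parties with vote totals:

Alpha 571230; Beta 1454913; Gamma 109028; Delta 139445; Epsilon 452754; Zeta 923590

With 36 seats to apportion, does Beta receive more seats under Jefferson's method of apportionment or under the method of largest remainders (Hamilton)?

Jefferson

Jefferson: Alpha 6, Beta 15, Gamma 1, Delta 1, Epsilon 4, Zeta 9.
Hamilton: Alpha 6, Beta 14, Gamma 1, Delta 1, Epsilon 5, Zeta 9.
Beta gets 15 under Jefferson and 14 under Hamilton.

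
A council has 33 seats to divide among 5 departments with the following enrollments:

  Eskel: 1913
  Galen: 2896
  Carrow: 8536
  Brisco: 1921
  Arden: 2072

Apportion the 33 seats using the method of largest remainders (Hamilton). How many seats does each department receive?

Standard divisor: 17338 ÷ 33 ≈ 525.394.
Standard quotas: Eskel 3.6411, Galen 5.5121, Carrow 16.2469, Brisco 3.6563, Arden 3.9437.
Lower quotas: Eskel 3, Galen 5, Carrow 16, Brisco 3, Arden 3 (sum 30, leaving 3 seats).
Remainders in descending order: Arden 0.9437, Brisco 0.6563, Eskel 0.6411, Galen 0.5121, Carrow 0.2469.
Largest remainders: Arden, Brisco, Eskel receive the extra seats.

Eskel=4, Galen=5, Carrow=16, Brisco=4, Arden=4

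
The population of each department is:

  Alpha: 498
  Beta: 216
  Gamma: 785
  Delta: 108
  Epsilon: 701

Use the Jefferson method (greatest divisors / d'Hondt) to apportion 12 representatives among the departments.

Alpha 3, Beta 1, Gamma 4, Delta 0, Epsilon 4

Standard divisor 2308/12 ≈ 192.333; standard quotas: Alpha 2.589, Beta 1.123, Gamma 4.081, Delta 0.562, Epsilon 3.645.
Rounding down gives 2, 1, 4, 0, 3 = 10 seats, so the divisor must be adjusted.
With modified divisor 160: modified quotas Alpha 3.112, Beta 1.350, Gamma 4.906, Delta 0.675, Epsilon 4.381.
Rounding down: Alpha 3, Beta 1, Gamma 4, Delta 0, Epsilon 4 (total 12).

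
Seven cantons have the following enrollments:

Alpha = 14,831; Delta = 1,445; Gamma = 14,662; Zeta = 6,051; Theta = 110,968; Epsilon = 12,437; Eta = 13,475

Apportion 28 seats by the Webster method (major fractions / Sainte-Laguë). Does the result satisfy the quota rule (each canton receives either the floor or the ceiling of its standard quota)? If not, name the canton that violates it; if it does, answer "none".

Theta

Standard quotas: Alpha 2.388, Delta 0.233, Gamma 2.361, Zeta 0.974, Theta 17.870, Epsilon 2.003, Eta 2.170.
Webster allocation: Alpha 2, Delta 0, Gamma 2, Zeta 1, Theta 19, Epsilon 2, Eta 2.
Theta has quota 17.870 (lower 17, upper 18) but receives 19 — outside the quota interval.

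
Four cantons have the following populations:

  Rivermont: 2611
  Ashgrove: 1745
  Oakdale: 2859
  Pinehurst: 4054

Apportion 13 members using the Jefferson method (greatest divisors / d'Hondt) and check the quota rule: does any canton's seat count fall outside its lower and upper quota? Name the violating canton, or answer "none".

none

Standard quotas: Rivermont 3.012, Ashgrove 2.013, Oakdale 3.298, Pinehurst 4.677.
Jefferson allocation: Rivermont 3, Ashgrove 2, Oakdale 3, Pinehurst 5.
Every allocation lies between the lower and upper quota.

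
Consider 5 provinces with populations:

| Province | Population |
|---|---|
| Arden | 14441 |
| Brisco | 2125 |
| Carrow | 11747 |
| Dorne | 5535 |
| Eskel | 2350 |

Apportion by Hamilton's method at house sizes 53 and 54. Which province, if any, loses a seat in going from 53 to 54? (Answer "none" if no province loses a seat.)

Eskel

At 53 seats: Arden 21, Brisco 3, Carrow 17, Dorne 8, Eskel 4.
At 54 seats: Arden 22, Brisco 3, Carrow 18, Dorne 8, Eskel 3.
Eskel drops from 4 to 3.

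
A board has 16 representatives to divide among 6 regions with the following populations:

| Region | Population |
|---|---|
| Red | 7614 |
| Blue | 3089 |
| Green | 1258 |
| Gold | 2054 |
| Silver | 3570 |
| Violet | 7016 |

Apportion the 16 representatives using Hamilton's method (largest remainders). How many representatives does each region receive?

Red 5; Blue 2; Green 1; Gold 1; Silver 2; Violet 5

The standard divisor is 24601/16 ≈ 1537.562.
Standard quotas: Red 4.9520, Blue 2.0090, Green 0.8182, Gold 1.3359, Silver 2.3219, Violet 4.5631.
Lower quotas: Red 4, Blue 2, Green 0, Gold 1, Silver 2, Violet 4 (sum 13, leaving 3 seats).
Remainders in descending order: Red 0.9520, Green 0.8182, Violet 0.5631, Gold 0.3359, Silver 0.3219, Blue 0.0090.
The surplus seats go to Red, Green, Violet.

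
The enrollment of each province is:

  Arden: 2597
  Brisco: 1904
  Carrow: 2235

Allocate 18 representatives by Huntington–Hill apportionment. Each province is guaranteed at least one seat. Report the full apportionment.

With divisor 374: modified quotas Arden 6.944, Brisco 5.091, Carrow 5.976.
Geometric-mean thresholds: Arden √(6·7)=6.481, Brisco √(5·6)=5.477, Carrow √(5·6)=5.477.
Each quota rounded against its threshold gives Arden 7, Brisco 5, Carrow 6 (total 18).

Arden: 7, Brisco: 5, Carrow: 6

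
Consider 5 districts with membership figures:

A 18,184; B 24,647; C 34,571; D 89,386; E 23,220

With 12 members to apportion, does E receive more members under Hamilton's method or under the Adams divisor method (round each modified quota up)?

Adams

Hamilton: A 1, B 2, C 2, D 6, E 1.
Adams: A 1, B 2, C 2, D 5, E 2.
E gets 1 under Hamilton and 2 under Adams.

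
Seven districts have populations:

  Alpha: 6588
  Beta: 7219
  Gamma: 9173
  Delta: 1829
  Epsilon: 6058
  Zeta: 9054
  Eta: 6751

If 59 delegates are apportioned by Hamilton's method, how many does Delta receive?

The standard divisor is 46672/59 ≈ 791.051.
Standard quotas: Alpha 8.3282, Beta 9.1258, Gamma 11.5960, Delta 2.3121, Epsilon 7.6582, Zeta 11.4455, Eta 8.5342.
Lower quotas: Alpha 8, Beta 9, Gamma 11, Delta 2, Epsilon 7, Zeta 11, Eta 8 (sum 56, leaving 3 seats).
Remainders in descending order: Epsilon 0.6582, Gamma 0.5960, Eta 0.5342, Zeta 0.4455, Alpha 0.3282, Delta 0.3121, Beta 0.1258.
The surplus seats go to Epsilon, Gamma, Eta.
Delta receives 2.

2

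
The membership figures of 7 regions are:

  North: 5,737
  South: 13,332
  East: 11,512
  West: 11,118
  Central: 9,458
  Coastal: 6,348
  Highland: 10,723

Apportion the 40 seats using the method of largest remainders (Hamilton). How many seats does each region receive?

The standard divisor is 68228/40 ≈ 1705.7.
Standard quotas: North 3.3634, South 7.8161, East 6.7491, West 6.5181, Central 5.5449, Coastal 3.7216, Highland 6.2866.
Lower quotas: North 3, South 7, East 6, West 6, Central 5, Coastal 3, Highland 6 (sum 36, leaving 4 seats).
Remainders in descending order: South 0.8161, East 0.7491, Coastal 0.7216, Central 0.5449, West 0.5181, North 0.3634, Highland 0.2866.
The surplus seats go to South, East, Coastal, Central.

North=3, South=8, East=7, West=6, Central=6, Coastal=4, Highland=6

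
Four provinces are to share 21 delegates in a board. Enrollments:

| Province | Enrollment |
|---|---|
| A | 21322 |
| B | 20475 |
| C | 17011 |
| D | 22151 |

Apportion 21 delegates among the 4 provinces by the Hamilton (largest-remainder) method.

The standard divisor is 80959/21 ≈ 3855.19.
Standard quotas: A 5.5307, B 5.3110, C 4.4125, D 5.7458.
Lower quotas: A 5, B 5, C 4, D 5 (sum 19, leaving 2 seats).
Remainders in descending order: D 0.7458, A 0.5307, C 0.4125, B 0.3110.
The surplus seats go to D, A.

A 6, B 5, C 4, D 6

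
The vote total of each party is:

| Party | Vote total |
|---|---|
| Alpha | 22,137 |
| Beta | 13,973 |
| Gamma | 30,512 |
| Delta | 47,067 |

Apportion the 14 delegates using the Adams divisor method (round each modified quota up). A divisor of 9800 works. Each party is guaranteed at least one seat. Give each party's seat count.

With modified divisor 9800: modified quotas Alpha 2.259, Beta 1.426, Gamma 3.113, Delta 4.803.
Rounding up: Alpha 3, Beta 2, Gamma 4, Delta 5 (total 14).

Alpha=3; Beta=2; Gamma=4; Delta=5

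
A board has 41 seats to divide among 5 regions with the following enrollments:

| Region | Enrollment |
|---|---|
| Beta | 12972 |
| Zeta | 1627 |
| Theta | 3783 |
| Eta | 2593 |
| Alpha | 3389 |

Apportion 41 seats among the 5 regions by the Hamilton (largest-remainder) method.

The standard divisor is 24364/41 ≈ 594.244.
Standard quotas: Beta 21.8294, Zeta 2.7379, Theta 6.3661, Eta 4.3635, Alpha 5.7030.
Lower quotas: Beta 21, Zeta 2, Theta 6, Eta 4, Alpha 5 (sum 38, leaving 3 seats).
Remainders in descending order: Beta 0.8294, Zeta 0.7379, Alpha 0.7030, Theta 0.3661, Eta 0.3635.
Largest remainders: Beta, Zeta, Alpha receive the extra seats.

Beta=22; Zeta=3; Theta=6; Eta=4; Alpha=6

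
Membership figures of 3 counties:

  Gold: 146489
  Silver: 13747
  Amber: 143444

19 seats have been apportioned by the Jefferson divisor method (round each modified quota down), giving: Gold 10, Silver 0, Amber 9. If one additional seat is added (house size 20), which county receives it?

Amber

Priority for the next seat is population ÷ (current seats + 1).
Priorities: Gold 13317.182, Silver 13747.000, Amber 14344.400.
Highest priority: Amber.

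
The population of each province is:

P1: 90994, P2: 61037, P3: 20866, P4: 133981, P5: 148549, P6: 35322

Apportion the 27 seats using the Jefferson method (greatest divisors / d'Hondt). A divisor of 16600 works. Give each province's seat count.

With modified divisor 16600: modified quotas P1 5.482, P2 3.677, P3 1.257, P4 8.071, P5 8.949, P6 2.128.
Rounding down: P1 5, P2 3, P3 1, P4 8, P5 8, P6 2 (total 27).

P1 5, P2 3, P3 1, P4 8, P5 8, P6 2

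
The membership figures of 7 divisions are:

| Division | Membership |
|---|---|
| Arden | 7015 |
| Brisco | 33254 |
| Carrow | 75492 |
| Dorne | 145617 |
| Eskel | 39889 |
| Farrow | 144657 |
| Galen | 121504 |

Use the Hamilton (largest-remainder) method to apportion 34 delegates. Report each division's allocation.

Arden: 0, Brisco: 2, Carrow: 5, Dorne: 9, Eskel: 2, Farrow: 9, Galen: 7

Total 567428; standard divisor 567428/34 ≈ 16689.059.
Standard quotas: Arden 0.4203, Brisco 1.9926, Carrow 4.5234, Dorne 8.7253, Eskel 2.3901, Farrow 8.6678, Galen 7.2805.
Lower quotas: Arden 0, Brisco 1, Carrow 4, Dorne 8, Eskel 2, Farrow 8, Galen 7 (sum 30, leaving 4 seats).
Remainders in descending order: Brisco 0.9926, Dorne 0.7253, Farrow 0.6678, Carrow 0.5234, Arden 0.4203, Eskel 0.3901, Galen 0.2805.
The surplus seats go to Brisco, Dorne, Farrow, Carrow.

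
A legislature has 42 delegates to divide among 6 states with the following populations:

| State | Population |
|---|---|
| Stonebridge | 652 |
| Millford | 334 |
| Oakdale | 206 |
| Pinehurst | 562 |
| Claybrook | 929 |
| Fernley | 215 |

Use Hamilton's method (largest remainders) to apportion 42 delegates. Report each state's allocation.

Total 2898; standard divisor 2898/42 = 69.
Standard quotas: Stonebridge 9.449, Millford 4.841, Oakdale 2.986, Pinehurst 8.145, Claybrook 13.464, Fernley 3.116.
Lower quotas: Stonebridge 9, Millford 4, Oakdale 2, Pinehurst 8, Claybrook 13, Fernley 3 (sum 39, leaving 3 seats).
Remainders in descending order: Oakdale 0.986, Millford 0.841, Claybrook 0.464, Stonebridge 0.449, Pinehurst 0.145, Fernley 0.116.
The surplus seats go to Oakdale, Millford, Claybrook.

Stonebridge: 9; Millford: 5; Oakdale: 3; Pinehurst: 8; Claybrook: 14; Fernley: 3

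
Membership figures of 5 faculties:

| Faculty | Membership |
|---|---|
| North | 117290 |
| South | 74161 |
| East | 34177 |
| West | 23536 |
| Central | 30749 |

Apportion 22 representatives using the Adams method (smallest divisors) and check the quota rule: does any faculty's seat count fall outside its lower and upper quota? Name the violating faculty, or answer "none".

North

Standard quotas: North 9.219, South 5.829, East 2.686, West 1.850, Central 2.417.
Adams allocation: North 8, South 6, East 3, West 2, Central 3.
North has quota 9.219 (lower 9, upper 10) but receives 8 — outside the quota interval.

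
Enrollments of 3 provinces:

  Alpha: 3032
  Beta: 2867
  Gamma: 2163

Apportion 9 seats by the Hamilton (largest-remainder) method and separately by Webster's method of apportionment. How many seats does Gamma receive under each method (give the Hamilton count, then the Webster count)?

3 and 2

Hamilton: Alpha 3, Beta 3, Gamma 3.
Webster: Alpha 4, Beta 3, Gamma 2.
Gamma gets 3 under Hamilton and 2 under Webster.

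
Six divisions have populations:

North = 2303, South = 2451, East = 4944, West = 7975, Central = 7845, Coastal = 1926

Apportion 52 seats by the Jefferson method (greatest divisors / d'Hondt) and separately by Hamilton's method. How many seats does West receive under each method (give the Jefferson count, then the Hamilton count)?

16 and 15

Jefferson: North 4, South 4, East 10, West 16, Central 15, Coastal 3.
Hamilton: North 4, South 5, East 9, West 15, Central 15, Coastal 4.
West gets 16 under Jefferson and 15 under Hamilton.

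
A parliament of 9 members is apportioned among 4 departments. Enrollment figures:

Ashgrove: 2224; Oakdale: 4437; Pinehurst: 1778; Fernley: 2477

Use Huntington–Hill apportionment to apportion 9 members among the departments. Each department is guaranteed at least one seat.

With divisor 1269: modified quotas Ashgrove 1.753, Oakdale 3.496, Pinehurst 1.401, Fernley 1.952.
Geometric-mean thresholds: Ashgrove √(1·2)=1.414, Oakdale √(3·4)=3.464, Pinehurst √(1·2)=1.414, Fernley √(1·2)=1.414.
Each quota rounded against its threshold gives Ashgrove 2, Oakdale 4, Pinehurst 1, Fernley 2 (total 9).

Ashgrove: 2, Oakdale: 4, Pinehurst: 1, Fernley: 2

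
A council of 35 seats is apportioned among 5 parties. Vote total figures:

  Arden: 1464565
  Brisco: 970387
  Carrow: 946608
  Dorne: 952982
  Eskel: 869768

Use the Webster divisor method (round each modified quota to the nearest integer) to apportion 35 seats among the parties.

Standard divisor 5204310/35 ≈ 148694.571; standard quotas: Arden 9.849, Brisco 6.526, Carrow 6.366, Dorne 6.409, Eskel 5.849.
Rounding to the nearest integer gives Arden 10, Brisco 7, Carrow 6, Dorne 6, Eskel 6 — total 35, matching the house size, so no adjustment is needed.

Arden=10, Brisco=7, Carrow=6, Dorne=6, Eskel=6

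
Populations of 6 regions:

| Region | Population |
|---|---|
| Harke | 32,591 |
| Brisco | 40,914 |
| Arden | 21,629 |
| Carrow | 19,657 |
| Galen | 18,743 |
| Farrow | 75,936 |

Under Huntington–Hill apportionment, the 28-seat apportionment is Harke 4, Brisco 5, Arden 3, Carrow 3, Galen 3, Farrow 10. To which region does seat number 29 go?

Priority for the next seat is population ÷ (√(s·(s+1))).
Priorities: Harke 7287.569, Brisco 7469.840, Arden 6243.754, Carrow 5674.487, Galen 5410.638, Farrow 7240.214.
Highest priority: Brisco.

Brisco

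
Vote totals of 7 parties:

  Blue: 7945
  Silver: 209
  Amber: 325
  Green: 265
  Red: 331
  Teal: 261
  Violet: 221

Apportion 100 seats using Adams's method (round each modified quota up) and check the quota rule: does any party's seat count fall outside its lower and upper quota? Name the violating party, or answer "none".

Blue

Standard quotas: Blue 83.133, Silver 2.187, Amber 3.401, Green 2.773, Red 3.463, Teal 2.731, Violet 2.312.
Adams allocation: Blue 80, Silver 3, Amber 4, Green 3, Red 4, Teal 3, Violet 3.
Blue has quota 83.133 (lower 83, upper 84) but receives 80 — outside the quota interval.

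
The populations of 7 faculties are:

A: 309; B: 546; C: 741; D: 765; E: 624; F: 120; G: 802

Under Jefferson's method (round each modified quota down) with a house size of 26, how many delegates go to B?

Standard divisor 3907/26 ≈ 150.269; standard quotas: A 2.056, B 3.633, C 4.931, D 5.091, E 4.153, F 0.799, G 5.337.
Rounding down gives 2, 3, 4, 5, 4, 0, 5 = 23 seats, so the divisor must be adjusted.
With modified divisor 130: modified quotas A 2.377, B 4.200, C 5.700, D 5.885, E 4.800, F 0.923, G 6.169.
Rounding down: A 2, B 4, C 5, D 5, E 4, F 0, G 6 (total 26).
B receives 4.

4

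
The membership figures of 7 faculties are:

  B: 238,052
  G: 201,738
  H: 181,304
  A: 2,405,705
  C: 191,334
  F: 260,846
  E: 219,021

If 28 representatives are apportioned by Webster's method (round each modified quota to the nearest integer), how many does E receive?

Standard divisor 3698000/28 ≈ 132071.429; standard quotas: B 1.802, G 1.527, H 1.373, A 18.215, C 1.449, F 1.975, E 1.658.
Rounding to the nearest integer gives B 2, G 2, H 1, A 18, C 1, F 2, E 2 — total 28, matching the house size, so no adjustment is needed.
E receives 2.

2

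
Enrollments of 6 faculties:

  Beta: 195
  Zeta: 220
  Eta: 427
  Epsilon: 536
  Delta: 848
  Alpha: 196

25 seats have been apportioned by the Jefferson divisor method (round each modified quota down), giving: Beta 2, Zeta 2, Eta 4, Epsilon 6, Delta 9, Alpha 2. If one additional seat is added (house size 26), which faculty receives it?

Eta

Priority for the next seat is population ÷ (current seats + 1).
Priorities: Beta 65.000, Zeta 73.333, Eta 85.400, Epsilon 76.571, Delta 84.800, Alpha 65.333.
Highest priority: Eta.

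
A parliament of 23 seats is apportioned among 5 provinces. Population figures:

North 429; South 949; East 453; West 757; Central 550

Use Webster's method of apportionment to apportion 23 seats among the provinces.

North 3, South 7, East 3, West 6, Central 4

Standard divisor 3138/23 ≈ 136.435; standard quotas: North 3.144, South 6.956, East 3.320, West 5.548, Central 4.031.
Rounding to the nearest integer gives North 3, South 7, East 3, West 6, Central 4 — total 23, matching the house size, so no adjustment is needed.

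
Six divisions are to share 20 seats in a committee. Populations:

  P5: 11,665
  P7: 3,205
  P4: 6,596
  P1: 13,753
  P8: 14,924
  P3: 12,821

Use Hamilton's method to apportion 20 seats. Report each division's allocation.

P5=4, P7=1, P4=2, P1=4, P8=5, P3=4

Total 62964; standard divisor 62964/20 ≈ 3148.2.
Standard quotas: P5 3.7053, P7 1.0180, P4 2.0952, P1 4.3685, P8 4.7405, P3 4.0725.
Lower quotas: P5 3, P7 1, P4 2, P1 4, P8 4, P3 4 (sum 18, leaving 2 seats).
Remainders in descending order: P8 0.7405, P5 0.7053, P1 0.3685, P4 0.0952, P3 0.0725, P7 0.0180.
The surplus seats go to P8, P5.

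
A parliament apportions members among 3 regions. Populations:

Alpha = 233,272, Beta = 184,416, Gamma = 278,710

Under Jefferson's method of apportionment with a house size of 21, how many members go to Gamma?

Standard divisor 696398/21 ≈ 33161.81; standard quotas: Alpha 7.034, Beta 5.561, Gamma 8.405.
Rounding down gives 7, 5, 8 = 20 seats, so the divisor must be adjusted.
With modified divisor 30850: modified quotas Alpha 7.561, Beta 5.978, Gamma 9.034.
Rounding down: Alpha 7, Beta 5, Gamma 9 (total 21).
Gamma receives 9.

9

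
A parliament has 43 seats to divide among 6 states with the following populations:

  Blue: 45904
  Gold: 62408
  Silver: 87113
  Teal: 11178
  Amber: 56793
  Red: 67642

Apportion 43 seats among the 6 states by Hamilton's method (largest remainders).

Total 331038; standard divisor 331038/43 ≈ 7698.558.
Standard quotas: Blue 5.9627, Gold 8.1065, Silver 11.3155, Teal 1.4520, Amber 7.3771, Red 8.7863.
Lower quotas: Blue 5, Gold 8, Silver 11, Teal 1, Amber 7, Red 8 (sum 40, leaving 3 seats).
Remainders in descending order: Blue 0.9627, Red 0.7863, Teal 0.4520, Amber 0.3771, Silver 0.3155, Gold 0.1065.
The surplus seats go to Blue, Red, Teal.

Blue: 6, Gold: 8, Silver: 11, Teal: 2, Amber: 7, Red: 9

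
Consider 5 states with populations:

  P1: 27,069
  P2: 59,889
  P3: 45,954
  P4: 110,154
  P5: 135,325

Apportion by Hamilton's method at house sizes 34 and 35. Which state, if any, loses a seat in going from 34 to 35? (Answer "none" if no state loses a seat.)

At 34 seats: P1 3, P2 5, P3 4, P4 10, P5 12.
At 35 seats: P1 2, P2 6, P3 4, P4 10, P5 13.
P1 drops from 3 to 2.

P1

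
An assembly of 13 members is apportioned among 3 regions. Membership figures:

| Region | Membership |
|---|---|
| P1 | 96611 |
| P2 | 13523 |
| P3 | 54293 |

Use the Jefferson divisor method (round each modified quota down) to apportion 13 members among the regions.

Standard divisor 164427/13 ≈ 12648.231; standard quotas: P1 7.638, P2 1.069, P3 4.293.
Rounding down gives 7, 1, 4 = 12 seats, so the divisor must be adjusted.
With modified divisor 11500: modified quotas P1 8.401, P2 1.176, P3 4.721.
Rounding down: P1 8, P2 1, P3 4 (total 13).

P1=8, P2=1, P3=4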